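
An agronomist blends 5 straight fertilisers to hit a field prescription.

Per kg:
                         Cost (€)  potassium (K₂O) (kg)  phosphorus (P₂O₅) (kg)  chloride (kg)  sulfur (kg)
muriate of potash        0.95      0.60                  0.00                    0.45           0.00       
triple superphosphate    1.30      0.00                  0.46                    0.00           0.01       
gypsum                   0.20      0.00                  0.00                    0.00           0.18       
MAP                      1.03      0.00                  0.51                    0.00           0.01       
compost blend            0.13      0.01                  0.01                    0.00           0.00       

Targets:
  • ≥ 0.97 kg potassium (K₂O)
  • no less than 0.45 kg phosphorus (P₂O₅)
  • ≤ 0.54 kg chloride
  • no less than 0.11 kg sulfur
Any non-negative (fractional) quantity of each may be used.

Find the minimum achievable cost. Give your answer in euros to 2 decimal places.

€4.91

This is a linear program. Let x1 = kg of muriate of potash, x2 = kg of triple superphosphate, x3 = kg of gypsum, x4 = kg of MAP, x5 = kg of compost blend.
min 0.95x1 + 1.3x2 + 0.2x3 + 1.03x4 + 0.13x5 with:
  0.6x1 + 0.01x5 ≥ 0.97   (potassium (K₂O))
  0.46x2 + 0.51x4 + 0.01x5 ≥ 0.45   (phosphorus (P₂O₅))
  0.45x1 ≤ 0.54   (chloride)
  0.01x2 + 0.18x3 + 0.01x4 ≥ 0.11   (sulfur)
  x1, x2, x3, x4, x5 ≥ 0.
The optimal basis is {muriate of potash, gypsum, MAP, compost blend}; triple superphosphate drops out. There the potassium (K₂O), phosphorus (P₂O₅), chloride, sulfur constraints are tight.
Optimal quantities: muriate of potash = 1.2 kg, gypsum = 0.5893 kg, MAP = 0.3922 kg, compost blend = 25 kg.
Total cost: 0.95·1.2 + 0.2·0.5893 + 1.03·0.3922 + 0.13·25 = 4.9118.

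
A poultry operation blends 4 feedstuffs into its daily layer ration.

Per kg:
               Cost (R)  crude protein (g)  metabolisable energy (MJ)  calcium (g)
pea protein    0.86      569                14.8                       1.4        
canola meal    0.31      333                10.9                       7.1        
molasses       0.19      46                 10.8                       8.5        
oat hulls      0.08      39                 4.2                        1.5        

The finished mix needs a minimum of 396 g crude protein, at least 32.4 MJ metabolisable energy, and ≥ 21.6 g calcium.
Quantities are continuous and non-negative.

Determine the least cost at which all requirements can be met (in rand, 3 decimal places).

R0.673

Set it up as a linear program. Let x1 = kg of pea protein, x2 = kg of canola meal, x3 = kg of molasses, x4 = kg of oat hulls.
Minimise 0.86x1 + 0.31x2 + 0.19x3 + 0.08x4 with:
  569x1 + 333x2 + 46x3 + 39x4 ≥ 396   (crude protein)
  14.8x1 + 10.9x2 + 10.8x3 + 4.2x4 ≥ 32.4   (metabolisable energy)
  1.4x1 + 7.1x2 + 8.5x3 + 1.5x4 ≥ 21.6   (calcium)
  x1, x2, x3, x4 ≥ 0.
The optimal basis is {canola meal, molasses, oat hulls}; pea protein drops out. Binding constraints: crude protein, metabolisable energy, calcium.
Solving gives x2 = 0.78876, x3 = 1.6152, x4 = 1.514.
Hence cost = 0.31·0.78876 + 0.19·1.6152 + 0.08·1.514 = R0.67252.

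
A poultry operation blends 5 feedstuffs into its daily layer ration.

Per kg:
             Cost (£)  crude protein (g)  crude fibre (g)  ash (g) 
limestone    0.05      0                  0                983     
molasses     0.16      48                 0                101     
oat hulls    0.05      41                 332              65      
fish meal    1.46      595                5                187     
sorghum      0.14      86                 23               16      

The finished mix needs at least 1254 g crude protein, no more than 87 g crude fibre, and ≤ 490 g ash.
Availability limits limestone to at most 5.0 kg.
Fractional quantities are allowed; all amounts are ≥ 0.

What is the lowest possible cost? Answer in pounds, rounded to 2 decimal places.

£2.83

Let x1 = kg of limestone, x2 = kg of molasses, x3 = kg of oat hulls, x4 = kg of fish meal, x5 = kg of sorghum.
min 0.05x1 + 0.16x2 + 0.05x3 + 1.46x4 + 0.14x5 s.t.:
  48x2 + 41x3 + 595x4 + 86x5 ≥ 1254   (crude protein)
  332x3 + 5x4 + 23x5 ≤ 87   (crude fibre)
  983x1 + 101x2 + 65x3 + 187x4 + 16x5 ≤ 490   (ash)
  x1 ≤ 5
  x1, x2, x3, x4, x5 ≥ 0.
The cheapest feasible vertex uses only fish meal, sorghum; limestone, molasses, oat hulls are not used. The crude protein and crude fibre requirements are met with equality.
So fish meal = 1.611 kg, sorghum = 3.432 kg.
Cost = 1.46·1.611 + 0.14·3.432 = 2.8325.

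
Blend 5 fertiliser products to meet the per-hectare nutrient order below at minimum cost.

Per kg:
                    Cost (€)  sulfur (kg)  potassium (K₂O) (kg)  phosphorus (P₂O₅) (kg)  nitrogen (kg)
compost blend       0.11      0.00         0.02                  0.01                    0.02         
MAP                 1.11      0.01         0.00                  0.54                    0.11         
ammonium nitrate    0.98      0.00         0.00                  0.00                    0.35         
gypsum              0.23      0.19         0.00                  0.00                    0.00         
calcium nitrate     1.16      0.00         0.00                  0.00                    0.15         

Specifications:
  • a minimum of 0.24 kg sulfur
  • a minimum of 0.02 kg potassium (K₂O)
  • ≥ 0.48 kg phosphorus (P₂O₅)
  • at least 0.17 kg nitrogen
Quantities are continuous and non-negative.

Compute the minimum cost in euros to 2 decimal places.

This is a linear program. Let x1 = kg of compost blend, x2 = kg of MAP, x3 = kg of ammonium nitrate, x4 = kg of gypsum, x5 = kg of calcium nitrate.
min 0.11x1 + 1.11x2 + 0.98x3 + 0.23x4 + 1.16x5 s.t.:
  0.01x2 + 0.19x4 ≥ 0.24   (sulfur)
  0.02x1 ≥ 0.02   (potassium (K₂O))
  0.01x1 + 0.54x2 ≥ 0.48   (phosphorus (P₂O₅))
  0.02x1 + 0.11x2 + 0.35x3 + 0.15x5 ≥ 0.17   (nitrogen)
  x1, x2, x3, x4, x5 ≥ 0.
The optimal basis is {compost blend, MAP, ammonium nitrate, gypsum}; calcium nitrate drops out. The sulfur, potassium (K₂O), phosphorus (P₂O₅), nitrogen requirements are met with equality.
That vertex is x1 = 1, x2 = 0.8704, x3 = 0.155, x4 = 1.217.
Objective = 0.11·1 + 1.11·0.8704 + 0.98·0.155 + 0.23·1.217 = 1.5080.

€1.51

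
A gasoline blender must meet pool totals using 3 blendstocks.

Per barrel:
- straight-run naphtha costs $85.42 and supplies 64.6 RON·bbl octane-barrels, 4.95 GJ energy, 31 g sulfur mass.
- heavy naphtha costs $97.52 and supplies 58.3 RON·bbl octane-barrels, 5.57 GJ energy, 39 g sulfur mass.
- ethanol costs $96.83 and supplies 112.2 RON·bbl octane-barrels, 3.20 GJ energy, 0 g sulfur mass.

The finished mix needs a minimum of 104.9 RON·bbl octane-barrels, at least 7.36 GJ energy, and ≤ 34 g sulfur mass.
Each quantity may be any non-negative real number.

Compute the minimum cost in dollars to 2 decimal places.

Set it up as a linear program. Let x1 = barrels of straight-run naphtha, x2 = barrels of heavy naphtha, x3 = barrels of ethanol.
Minimize 85.42x1 + 97.52x2 + 96.83x3 s.t.:
  64.6x1 + 58.3x2 + 112.2x3 ≥ 104.9   (octane-barrels)
  4.95x1 + 5.57x2 + 3.2x3 ≥ 7.36   (energy)
  31x1 + 39x2 ≤ 34   (sulfur mass)
  x1, x2, x3 ≥ 0.
The optimal basis is {straight-run naphtha, ethanol}; heavy naphtha drops out. The energy and sulfur mass requirements are met with equality.
Optimal quantities: straight-run naphtha = 1.0968 barrels, ethanol = 0.60343 barrels.
Objective = 85.42·1.0968 + 96.83·0.60343 = 152.1188.

$152.12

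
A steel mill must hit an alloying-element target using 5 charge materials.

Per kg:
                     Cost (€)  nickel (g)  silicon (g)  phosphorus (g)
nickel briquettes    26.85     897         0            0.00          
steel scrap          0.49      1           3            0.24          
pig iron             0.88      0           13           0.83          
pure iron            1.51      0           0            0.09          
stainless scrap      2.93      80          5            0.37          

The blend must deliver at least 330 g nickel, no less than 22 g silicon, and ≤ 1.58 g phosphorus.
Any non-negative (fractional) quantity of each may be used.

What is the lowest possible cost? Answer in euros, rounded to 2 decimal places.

€11.37

Set it up as a linear program. Let x1 = kg of nickel briquettes, x2 = kg of steel scrap, x3 = kg of pig iron, x4 = kg of pure iron, x5 = kg of stainless scrap.
min 26.85x1 + 0.49x2 + 0.88x3 + 1.51x4 + 2.93x5 subject to:
  897x1 + 1x2 + 80x5 ≥ 330   (nickel)
  3x2 + 13x3 + 5x5 ≥ 22   (silicon)
  0.24x2 + 0.83x3 + 0.09x4 + 0.37x5 ≤ 1.58   (phosphorus)
  x1, x2, x3, x4, x5 ≥ 0.
The cheapest feasible vertex uses only nickel briquettes, pig iron; steel scrap, pure iron, stainless scrap are not used. There the nickel and silicon constraints are tight.
Optimal quantities: nickel briquettes = 0.3679 kg, pig iron = 1.692 kg.
Objective = 26.85·0.3679 + 0.88·1.692 = 11.3671.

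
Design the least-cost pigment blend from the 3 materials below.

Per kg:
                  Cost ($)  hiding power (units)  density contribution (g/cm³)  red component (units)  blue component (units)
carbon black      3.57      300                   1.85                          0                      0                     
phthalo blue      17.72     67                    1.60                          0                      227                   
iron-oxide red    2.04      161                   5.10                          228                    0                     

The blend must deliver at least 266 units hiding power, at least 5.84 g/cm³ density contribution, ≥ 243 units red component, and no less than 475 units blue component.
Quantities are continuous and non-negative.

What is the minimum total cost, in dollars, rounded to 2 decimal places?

$39.25

Let x1 = kg of carbon black, x2 = kg of phthalo blue, x3 = kg of iron-oxide red.
Minimize 3.57x1 + 17.72x2 + 2.04x3 s.t.:
  300x1 + 67x2 + 161x3 ≥ 266   (hiding power)
  1.85x1 + 1.6x2 + 5.1x3 ≥ 5.84   (density contribution)
  228x3 ≥ 243   (red component)
  227x2 ≥ 475   (blue component)
  x1, x2, x3 ≥ 0.
The minimum-cost mix takes nothing from carbon black — only phthalo blue, iron-oxide red. The red component and blue component requirements are met with equality.
Optimal quantities: phthalo blue = 2.0925 kg, iron-oxide red = 1.0658 kg.
Cost = 17.72·2.0925 + 2.04·1.0658 = 39.2533.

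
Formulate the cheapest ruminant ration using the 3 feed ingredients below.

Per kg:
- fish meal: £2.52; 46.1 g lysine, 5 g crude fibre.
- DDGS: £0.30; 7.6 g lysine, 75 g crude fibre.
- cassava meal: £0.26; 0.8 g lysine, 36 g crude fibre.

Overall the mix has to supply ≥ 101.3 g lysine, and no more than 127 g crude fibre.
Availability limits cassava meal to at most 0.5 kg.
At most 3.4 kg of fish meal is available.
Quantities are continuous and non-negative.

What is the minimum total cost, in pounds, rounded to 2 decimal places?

Let x1 = kg of fish meal, x2 = kg of DDGS, x3 = kg of cassava meal.
Minimize 2.52x1 + 0.3x2 + 0.26x3 subject to:
  46.1x1 + 7.6x2 + 0.8x3 ≥ 101.3   (lysine)
  5x1 + 75x2 + 36x3 ≤ 127   (crude fibre)
  x3 ≤ 0.5
  x1 ≤ 3.4
  x1, x2, x3 ≥ 0.
The optimal basis is {fish meal, DDGS}; cassava meal drops out. There the lysine and crude fibre constraints are tight.
That vertex is x1 = 1.94, x2 = 1.564.
Total cost: 2.52·1.94 + 0.3·1.564 = 5.3580.

£5.36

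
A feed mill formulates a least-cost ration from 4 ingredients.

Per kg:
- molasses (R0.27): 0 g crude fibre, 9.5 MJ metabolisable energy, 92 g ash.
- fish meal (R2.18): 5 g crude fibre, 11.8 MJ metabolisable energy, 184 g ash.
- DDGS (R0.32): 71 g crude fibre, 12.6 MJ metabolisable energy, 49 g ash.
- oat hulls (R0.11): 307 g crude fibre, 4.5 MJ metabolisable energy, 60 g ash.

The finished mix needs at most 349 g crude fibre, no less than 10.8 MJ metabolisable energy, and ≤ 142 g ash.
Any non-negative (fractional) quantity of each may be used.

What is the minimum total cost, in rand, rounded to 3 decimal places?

R0.270

Set it up as a linear program. Let x1 = kg of molasses, x2 = kg of fish meal, x3 = kg of DDGS, x4 = kg of oat hulls.
min 0.27x1 + 2.18x2 + 0.32x3 + 0.11x4 s.t.:
  5x2 + 71x3 + 307x4 ≤ 349   (crude fibre)
  9.5x1 + 11.8x2 + 12.6x3 + 4.5x4 ≥ 10.8   (metabolisable energy)
  92x1 + 184x2 + 49x3 + 60x4 ≤ 142   (ash)
  x1, x2, x3, x4 ≥ 0.
At the optimum only DDGS, oat hulls are positive (molasses, fish meal = 0). Binding constraints: crude fibre and metabolisable energy.
That vertex is x3 = 0.4918, x4 = 1.023.
Objective = 0.32·0.4918 + 0.11·1.023 = 0.26991.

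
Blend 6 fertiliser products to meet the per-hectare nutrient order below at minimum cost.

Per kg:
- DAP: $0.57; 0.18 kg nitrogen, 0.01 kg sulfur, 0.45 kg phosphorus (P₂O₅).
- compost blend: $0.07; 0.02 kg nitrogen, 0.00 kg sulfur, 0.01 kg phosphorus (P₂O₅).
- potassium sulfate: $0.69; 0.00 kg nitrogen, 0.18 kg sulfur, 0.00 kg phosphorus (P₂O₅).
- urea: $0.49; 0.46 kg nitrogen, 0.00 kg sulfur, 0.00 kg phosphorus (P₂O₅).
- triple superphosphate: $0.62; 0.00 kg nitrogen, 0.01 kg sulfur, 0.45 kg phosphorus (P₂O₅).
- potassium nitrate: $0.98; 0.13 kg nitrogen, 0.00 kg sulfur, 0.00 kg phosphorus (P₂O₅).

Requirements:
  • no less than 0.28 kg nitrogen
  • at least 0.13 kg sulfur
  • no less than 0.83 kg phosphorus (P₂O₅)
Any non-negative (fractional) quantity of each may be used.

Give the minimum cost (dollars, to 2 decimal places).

Set it up as a linear program. Let x1 = kg of DAP, x2 = kg of compost blend, x3 = kg of potassium sulfate, x4 = kg of urea, x5 = kg of triple superphosphate, x6 = kg of potassium nitrate.
min 0.57x1 + 0.07x2 + 0.69x3 + 0.49x4 + 0.62x5 + 0.98x6 subject to:
  0.18x1 + 0.02x2 + 0.46x4 + 0.13x6 ≥ 0.28   (nitrogen)
  0.01x1 + 0.18x3 + 0.01x5 ≥ 0.13   (sulfur)
  0.45x1 + 0.01x2 + 0.45x5 ≥ 0.83   (phosphorus (P₂O₅))
  x1, x2, x3, x4, x5, x6 ≥ 0.
The cheapest feasible vertex uses only DAP, potassium sulfate; compost blend, urea, triple superphosphate, potassium nitrate are not used. Binding constraints: sulfur and phosphorus (P₂O₅).
Solving gives x1 = 1.844, x3 = 0.6198.
Objective = 0.57·1.844 + 0.69·0.6198 = 1.4787.

$1.48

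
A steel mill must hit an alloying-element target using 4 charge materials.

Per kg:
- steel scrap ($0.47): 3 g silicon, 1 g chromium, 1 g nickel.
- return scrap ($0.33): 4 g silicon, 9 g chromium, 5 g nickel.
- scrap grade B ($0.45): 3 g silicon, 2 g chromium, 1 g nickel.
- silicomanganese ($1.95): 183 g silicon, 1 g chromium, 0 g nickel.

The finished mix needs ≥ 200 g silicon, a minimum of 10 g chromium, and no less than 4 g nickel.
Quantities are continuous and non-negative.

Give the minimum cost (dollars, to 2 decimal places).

$2.42

Set it up as a linear program. Let x1 = kg of steel scrap, x2 = kg of return scrap, x3 = kg of scrap grade B, x4 = kg of silicomanganese.
min 0.47x1 + 0.33x2 + 0.45x3 + 1.95x4 s.t.:
  3x1 + 4x2 + 3x3 + 183x4 ≥ 200   (silicon)
  1x1 + 9x2 + 2x3 + 1x4 ≥ 10   (chromium)
  1x1 + 5x2 + 1x3 ≥ 4   (nickel)
  x1, x2, x3, x4 ≥ 0.
At the optimum only return scrap, silicomanganese are positive (steel scrap, scrap grade B = 0). Binding constraints: silicon and chromium.
Optimal quantities: return scrap = 0.9921 kg, silicomanganese = 1.071 kg.
Hence cost = 0.33·0.9921 + 1.95·1.071 = $2.4158.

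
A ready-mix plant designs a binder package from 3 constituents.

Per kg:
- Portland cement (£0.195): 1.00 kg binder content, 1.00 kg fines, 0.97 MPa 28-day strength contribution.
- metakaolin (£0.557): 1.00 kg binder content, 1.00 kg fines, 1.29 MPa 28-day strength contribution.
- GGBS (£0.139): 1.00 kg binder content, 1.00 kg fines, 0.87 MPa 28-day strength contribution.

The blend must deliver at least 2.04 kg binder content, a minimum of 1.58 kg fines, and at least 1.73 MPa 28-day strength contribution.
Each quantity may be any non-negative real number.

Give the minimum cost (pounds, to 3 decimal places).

£0.284

Let x1 = kg of Portland cement, x2 = kg of metakaolin, x3 = kg of GGBS.
min 0.195x1 + 0.557x2 + 0.139x3 subject to:
  1x1 + 1x2 + 1x3 ≥ 2.04   (binder content)
  1x1 + 1x2 + 1x3 ≥ 1.58   (fines)
  0.97x1 + 1.29x2 + 0.87x3 ≥ 1.73   (28-day strength contribution)
  x1, x2, x3 ≥ 0.
At the optimum only GGBS is positive (Portland cement, metakaolin = 0). The binder content requirement is met with equality.
So GGBS = 2.04 kg.
Objective = 0.139·2.04 = 0.28356.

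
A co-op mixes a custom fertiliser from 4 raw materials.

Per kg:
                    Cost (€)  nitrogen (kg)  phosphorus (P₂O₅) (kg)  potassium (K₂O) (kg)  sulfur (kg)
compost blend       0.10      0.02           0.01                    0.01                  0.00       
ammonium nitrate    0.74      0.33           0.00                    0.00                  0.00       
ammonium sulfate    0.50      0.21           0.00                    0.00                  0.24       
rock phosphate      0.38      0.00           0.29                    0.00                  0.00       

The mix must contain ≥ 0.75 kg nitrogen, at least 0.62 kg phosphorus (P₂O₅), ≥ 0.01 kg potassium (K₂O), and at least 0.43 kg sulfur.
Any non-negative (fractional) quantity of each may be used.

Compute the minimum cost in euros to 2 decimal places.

€2.59

Set it up as a linear program. Let x1 = kg of compost blend, x2 = kg of ammonium nitrate, x3 = kg of ammonium sulfate, x4 = kg of rock phosphate.
min 0.1x1 + 0.74x2 + 0.5x3 + 0.38x4 subject to:
  0.02x1 + 0.33x2 + 0.21x3 ≥ 0.75   (nitrogen)
  0.01x1 + 0.29x4 ≥ 0.62   (phosphorus (P₂O₅))
  0.01x1 ≥ 0.01   (potassium (K₂O))
  0.24x3 ≥ 0.43   (sulfur)
  x1, x2, x3, x4 ≥ 0.
The optimal mix uses every input. There the nitrogen, phosphorus (P₂O₅), potassium (K₂O), sulfur constraints are tight.
That vertex is x1 = 1, x2 = 1.072, x3 = 1.792, x4 = 2.103.
Hence cost = 0.1·1 + 0.74·1.072 + 0.5·1.792 + 0.38·2.103 = €2.5884.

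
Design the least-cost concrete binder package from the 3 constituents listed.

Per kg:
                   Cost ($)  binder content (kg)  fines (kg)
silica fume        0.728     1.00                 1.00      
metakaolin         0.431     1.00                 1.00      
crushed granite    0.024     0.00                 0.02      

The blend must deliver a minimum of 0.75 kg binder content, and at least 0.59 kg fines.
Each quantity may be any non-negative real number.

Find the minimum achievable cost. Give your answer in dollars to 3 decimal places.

$0.323

Set it up as a linear program. Let x1 = kg of silica fume, x2 = kg of metakaolin, x3 = kg of crushed granite.
Minimize 0.728x1 + 0.431x2 + 0.024x3 s.t.:
  1x1 + 1x2 ≥ 0.75   (binder content)
  1x1 + 1x2 + 0.02x3 ≥ 0.59   (fines)
  x1, x2, x3 ≥ 0.
The minimum-cost mix takes nothing from silica fume, crushed granite — only metakaolin. The binder content requirement is met with equality.
So metakaolin = 0.75 kg.
Hence cost = 0.431·0.75 = $0.32325.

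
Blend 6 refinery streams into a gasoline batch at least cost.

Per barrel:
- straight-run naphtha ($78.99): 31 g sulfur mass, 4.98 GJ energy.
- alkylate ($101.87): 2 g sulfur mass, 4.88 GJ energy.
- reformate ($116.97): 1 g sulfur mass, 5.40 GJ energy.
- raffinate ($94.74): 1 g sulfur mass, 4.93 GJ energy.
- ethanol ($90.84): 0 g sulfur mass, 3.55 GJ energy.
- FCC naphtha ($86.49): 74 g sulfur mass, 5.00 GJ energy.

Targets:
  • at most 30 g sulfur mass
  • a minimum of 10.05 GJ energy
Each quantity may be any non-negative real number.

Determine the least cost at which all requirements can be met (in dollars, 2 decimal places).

Let x1 = barrels of straight-run naphtha, x2 = barrels of alkylate, x3 = barrels of reformate, x4 = barrels of raffinate, x5 = barrels of ethanol, x6 = barrels of FCC naphtha.
Minimise 78.99x1 + 101.87x2 + 116.97x3 + 94.74x4 + 90.84x5 + 86.49x6 subject to:
  31x1 + 2x2 + 1x3 + 1x4 + 74x6 ≤ 30   (sulfur mass)
  4.98x1 + 4.88x2 + 5.4x3 + 4.93x4 + 3.55x5 + 5x6 ≥ 10.05   (energy)
  x1, x2, x3, x4, x5, x6 ≥ 0.
The minimum-cost mix takes nothing from alkylate, reformate, ethanol, FCC naphtha — only straight-run naphtha, raffinate. There the sulfur mass and energy constraints are tight.
So straight-run naphtha = 0.93236 barrels, raffinate = 1.0967 barrels.
Hence cost = 78.99·0.93236 + 94.74·1.0967 = $177.5485.

$177.55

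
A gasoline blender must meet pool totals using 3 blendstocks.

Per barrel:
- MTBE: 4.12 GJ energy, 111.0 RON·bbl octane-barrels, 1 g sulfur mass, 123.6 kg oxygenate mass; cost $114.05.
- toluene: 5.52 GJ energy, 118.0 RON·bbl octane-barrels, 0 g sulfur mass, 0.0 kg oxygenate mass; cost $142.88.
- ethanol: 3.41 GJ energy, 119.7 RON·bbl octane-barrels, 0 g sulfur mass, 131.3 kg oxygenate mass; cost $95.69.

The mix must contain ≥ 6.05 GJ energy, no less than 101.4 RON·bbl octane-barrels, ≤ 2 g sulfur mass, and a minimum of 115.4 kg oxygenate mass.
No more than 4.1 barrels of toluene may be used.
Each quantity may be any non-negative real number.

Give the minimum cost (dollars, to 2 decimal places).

$163.12

Treat it as an LP. Let x1 = barrels of MTBE, x2 = barrels of toluene, x3 = barrels of ethanol.
min 114.05x1 + 142.88x2 + 95.69x3 s.t.:
  4.12x1 + 5.52x2 + 3.41x3 ≥ 6.05   (energy)
  111x1 + 118x2 + 119.7x3 ≥ 101.4   (octane-barrels)
  1x1 ≤ 2   (sulfur mass)
  123.6x1 + 131.3x3 ≥ 115.4   (oxygenate mass)
  x2 ≤ 4.1
  x1, x2, x3 ≥ 0.
The optimal basis is {toluene, ethanol}; MTBE drops out. There the energy and oxygenate mass constraints are tight.
Solving gives x2 = 0.55307, x3 = 0.8789.
Objective = 142.88·0.55307 + 95.69·0.8789 = 163.1246.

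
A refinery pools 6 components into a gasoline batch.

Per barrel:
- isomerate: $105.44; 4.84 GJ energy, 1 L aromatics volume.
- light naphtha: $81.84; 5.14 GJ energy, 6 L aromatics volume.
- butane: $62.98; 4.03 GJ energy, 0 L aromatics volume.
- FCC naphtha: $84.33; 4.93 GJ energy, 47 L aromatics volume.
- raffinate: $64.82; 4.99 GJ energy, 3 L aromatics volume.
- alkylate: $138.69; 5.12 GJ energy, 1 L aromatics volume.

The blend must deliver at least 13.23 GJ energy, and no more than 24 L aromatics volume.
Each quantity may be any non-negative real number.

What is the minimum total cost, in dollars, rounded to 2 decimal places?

$171.86

Let x1 = barrels of isomerate, x2 = barrels of light naphtha, x3 = barrels of butane, x4 = barrels of FCC naphtha, x5 = barrels of raffinate, x6 = barrels of alkylate.
Minimise 105.44x1 + 81.84x2 + 62.98x3 + 84.33x4 + 64.82x5 + 138.69x6 subject to:
  4.84x1 + 5.14x2 + 4.03x3 + 4.93x4 + 4.99x5 + 5.12x6 ≥ 13.23   (energy)
  1x1 + 6x2 + 47x4 + 3x5 + 1x6 ≤ 24   (aromatics volume)
  x1, x2, x3, x4, x5, x6 ≥ 0.
The optimal basis is {raffinate}; isomerate, light naphtha, butane, FCC naphtha, alkylate drop out. Binding constraint: energy.
Optimal quantities: raffinate = 2.6513 barrels.
Cost = 64.82·2.6513 = 171.8573.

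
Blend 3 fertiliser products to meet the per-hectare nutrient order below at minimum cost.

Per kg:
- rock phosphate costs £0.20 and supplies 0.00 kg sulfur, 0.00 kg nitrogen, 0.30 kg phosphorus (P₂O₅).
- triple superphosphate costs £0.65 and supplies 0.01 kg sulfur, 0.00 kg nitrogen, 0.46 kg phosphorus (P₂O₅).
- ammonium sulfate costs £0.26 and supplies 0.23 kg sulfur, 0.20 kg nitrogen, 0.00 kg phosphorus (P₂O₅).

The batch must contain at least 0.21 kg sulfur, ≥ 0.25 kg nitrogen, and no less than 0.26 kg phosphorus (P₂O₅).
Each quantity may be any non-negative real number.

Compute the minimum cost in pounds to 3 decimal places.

Let x1 = kg of rock phosphate, x2 = kg of triple superphosphate, x3 = kg of ammonium sulfate.
Minimise 0.2x1 + 0.65x2 + 0.26x3 with:
  0.01x2 + 0.23x3 ≥ 0.21   (sulfur)
  0.2x3 ≥ 0.25   (nitrogen)
  0.3x1 + 0.46x2 ≥ 0.26   (phosphorus (P₂O₅))
  x1, x2, x3 ≥ 0.
The optimal basis is {rock phosphate, ammonium sulfate}; triple superphosphate drops out. Binding constraints: nitrogen and phosphorus (P₂O₅).
Optimal quantities: rock phosphate = 0.8667 kg, ammonium sulfate = 1.25 kg.
Objective = 0.2·0.8667 + 0.26·1.25 = 0.49834.

£0.498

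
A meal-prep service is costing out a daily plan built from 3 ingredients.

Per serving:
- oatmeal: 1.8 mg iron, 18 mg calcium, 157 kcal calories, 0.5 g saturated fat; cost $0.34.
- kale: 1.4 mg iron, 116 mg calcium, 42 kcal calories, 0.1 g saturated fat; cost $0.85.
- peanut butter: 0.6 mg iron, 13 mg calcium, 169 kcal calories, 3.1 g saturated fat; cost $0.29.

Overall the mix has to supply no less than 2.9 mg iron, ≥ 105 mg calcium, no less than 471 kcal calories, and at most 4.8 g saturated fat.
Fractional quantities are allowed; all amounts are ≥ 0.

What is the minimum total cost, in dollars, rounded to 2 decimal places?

$1.33

This is a linear program. Let x1 = servings of oatmeal, x2 = servings of kale, x3 = servings of peanut butter.
min 0.34x1 + 0.85x2 + 0.29x3 subject to:
  1.8x1 + 1.4x2 + 0.6x3 ≥ 2.9   (iron)
  18x1 + 116x2 + 13x3 ≥ 105   (calcium)
  157x1 + 42x2 + 169x3 ≥ 471   (calories)
  0.5x1 + 0.1x2 + 3.1x3 ≤ 4.8   (saturated fat)
  x1, x2, x3 ≥ 0.
All 3 inputs are positive at the optimum. Binding constraints: calcium, calories, saturated fat.
Solving gives x1 = 1.463, x2 = 0.533, x3 = 1.295.
Hence cost = 0.34·1.463 + 0.85·0.533 + 0.29·1.295 = $1.3260.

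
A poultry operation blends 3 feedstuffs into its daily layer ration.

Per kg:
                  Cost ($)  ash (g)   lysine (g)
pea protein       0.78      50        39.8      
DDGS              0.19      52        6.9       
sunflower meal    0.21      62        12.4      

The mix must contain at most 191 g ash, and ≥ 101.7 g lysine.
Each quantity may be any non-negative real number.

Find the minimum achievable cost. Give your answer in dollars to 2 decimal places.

This is a linear program. Let x1 = kg of pea protein, x2 = kg of DDGS, x3 = kg of sunflower meal.
Minimise 0.78x1 + 0.19x2 + 0.21x3 with:
  50x1 + 52x2 + 62x3 ≤ 191   (ash)
  39.8x1 + 6.9x2 + 12.4x3 ≥ 101.7   (lysine)
  x1, x2, x3 ≥ 0.
The minimum-cost mix takes nothing from DDGS — only pea protein, sunflower meal. The ash and lysine requirements are met with equality.
Optimal quantities: pea protein = 2.131 kg, sunflower meal = 1.362 kg.
Total cost: 0.78·2.131 + 0.21·1.362 = 1.9482.

$1.95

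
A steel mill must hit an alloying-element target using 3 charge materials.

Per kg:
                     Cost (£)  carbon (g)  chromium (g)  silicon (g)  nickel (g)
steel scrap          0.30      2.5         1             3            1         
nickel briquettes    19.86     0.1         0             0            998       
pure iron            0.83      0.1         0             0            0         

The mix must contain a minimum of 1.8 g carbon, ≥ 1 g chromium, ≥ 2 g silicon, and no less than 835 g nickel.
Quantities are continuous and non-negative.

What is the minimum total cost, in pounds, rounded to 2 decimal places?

Treat it as an LP. Let x1 = kg of steel scrap, x2 = kg of nickel briquettes, x3 = kg of pure iron.
Minimise 0.3x1 + 19.86x2 + 0.83x3 subject to:
  2.5x1 + 0.1x2 + 0.1x3 ≥ 1.8   (carbon)
  1x1 ≥ 1   (chromium)
  3x1 ≥ 2   (silicon)
  1x1 + 998x2 ≥ 835   (nickel)
  x1, x2, x3 ≥ 0.
The optimal basis is {steel scrap, nickel briquettes}; pure iron drops out. There the chromium and nickel constraints are tight.
So steel scrap = 1 kg, nickel briquettes = 0.8357 kg.
Objective = 0.3·1 + 19.86·0.8357 = 16.8970.

£16.90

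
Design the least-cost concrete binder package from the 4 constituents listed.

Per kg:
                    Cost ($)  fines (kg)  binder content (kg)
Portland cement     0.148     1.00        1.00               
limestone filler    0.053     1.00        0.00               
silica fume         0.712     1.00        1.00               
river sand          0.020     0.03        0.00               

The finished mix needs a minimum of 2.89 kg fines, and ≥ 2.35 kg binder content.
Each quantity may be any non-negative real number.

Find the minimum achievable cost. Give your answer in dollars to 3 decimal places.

Treat it as an LP. Let x1 = kg of Portland cement, x2 = kg of limestone filler, x3 = kg of silica fume, x4 = kg of river sand.
min 0.148x1 + 0.053x2 + 0.712x3 + 0.02x4 subject to:
  1x1 + 1x2 + 1x3 + 0.03x4 ≥ 2.89   (fines)
  1x1 + 1x3 ≥ 2.35   (binder content)
  x1, x2, x3, x4 ≥ 0.
The cheapest feasible vertex uses only Portland cement, limestone filler; silica fume, river sand are not used. There the fines and binder content constraints are tight.
Optimal quantities: Portland cement = 2.35 kg, limestone filler = 0.54 kg.
Cost = 0.148·2.35 + 0.053·0.54 = 0.37642.

$0.376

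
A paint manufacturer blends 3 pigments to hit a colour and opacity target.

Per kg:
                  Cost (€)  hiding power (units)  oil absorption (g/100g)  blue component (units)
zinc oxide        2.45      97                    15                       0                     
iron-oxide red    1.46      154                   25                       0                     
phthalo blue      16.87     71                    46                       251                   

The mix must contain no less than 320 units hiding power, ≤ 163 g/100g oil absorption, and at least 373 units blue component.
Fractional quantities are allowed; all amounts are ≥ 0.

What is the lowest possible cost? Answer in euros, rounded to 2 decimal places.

This is a linear program. Let x1 = kg of zinc oxide, x2 = kg of iron-oxide red, x3 = kg of phthalo blue.
min 2.45x1 + 1.46x2 + 16.87x3 subject to:
  97x1 + 154x2 + 71x3 ≥ 320   (hiding power)
  15x1 + 25x2 + 46x3 ≤ 163   (oil absorption)
  251x3 ≥ 373   (blue component)
  x1, x2, x3 ≥ 0.
The minimum-cost mix takes nothing from zinc oxide — only iron-oxide red, phthalo blue. The hiding power and blue component requirements are met with equality.
Solving gives x2 = 1.393, x3 = 1.486.
Cost = 1.46·1.393 + 16.87·1.486 = 27.1026.

€27.10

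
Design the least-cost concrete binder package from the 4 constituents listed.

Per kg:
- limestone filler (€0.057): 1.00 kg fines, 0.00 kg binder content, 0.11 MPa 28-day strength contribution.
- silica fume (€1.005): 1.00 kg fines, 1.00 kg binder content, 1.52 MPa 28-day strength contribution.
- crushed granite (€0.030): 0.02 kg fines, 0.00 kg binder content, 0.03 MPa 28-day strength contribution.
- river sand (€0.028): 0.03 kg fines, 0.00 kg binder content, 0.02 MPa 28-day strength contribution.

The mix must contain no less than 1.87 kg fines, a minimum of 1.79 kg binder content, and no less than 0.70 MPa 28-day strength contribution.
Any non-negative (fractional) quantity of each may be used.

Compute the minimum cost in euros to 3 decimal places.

€1.804

Treat it as an LP. Let x1 = kg of limestone filler, x2 = kg of silica fume, x3 = kg of crushed granite, x4 = kg of river sand.
Minimize 0.057x1 + 1.005x2 + 0.03x3 + 0.028x4 s.t.:
  1x1 + 1x2 + 0.02x3 + 0.03x4 ≥ 1.87   (fines)
  1x2 ≥ 1.79   (binder content)
  0.11x1 + 1.52x2 + 0.03x3 + 0.02x4 ≥ 0.7   (28-day strength contribution)
  x1, x2, x3, x4 ≥ 0.
The optimal basis is {limestone filler, silica fume}; crushed granite, river sand drop out. The fines and binder content requirements are met with equality.
Solving gives x1 = 0.08, x2 = 1.79.
Objective = 0.057·0.08 + 1.005·1.79 = 1.80351.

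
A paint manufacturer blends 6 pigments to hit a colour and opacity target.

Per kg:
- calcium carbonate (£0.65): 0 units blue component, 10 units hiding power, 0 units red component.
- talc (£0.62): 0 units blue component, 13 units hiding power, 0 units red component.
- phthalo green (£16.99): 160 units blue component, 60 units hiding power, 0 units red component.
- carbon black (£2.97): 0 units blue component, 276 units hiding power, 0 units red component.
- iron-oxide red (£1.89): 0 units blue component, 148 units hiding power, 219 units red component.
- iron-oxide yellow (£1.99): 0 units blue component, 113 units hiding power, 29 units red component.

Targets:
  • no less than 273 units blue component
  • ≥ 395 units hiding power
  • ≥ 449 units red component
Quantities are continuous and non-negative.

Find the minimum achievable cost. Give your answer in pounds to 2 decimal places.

£32.86

Set it up as a linear program. Let x1 = kg of calcium carbonate, x2 = kg of talc, x3 = kg of phthalo green, x4 = kg of carbon black, x5 = kg of iron-oxide red, x6 = kg of iron-oxide yellow.
Minimise 0.65x1 + 0.62x2 + 16.99x3 + 2.97x4 + 1.89x5 + 1.99x6 with:
  160x3 ≥ 273   (blue component)
  10x1 + 13x2 + 60x3 + 276x4 + 148x5 + 113x6 ≥ 395   (hiding power)
  219x5 + 29x6 ≥ 449   (red component)
  x1, x2, x3, x4, x5, x6 ≥ 0.
The optimal basis is {phthalo green, iron-oxide red}; calcium carbonate, talc, carbon black, iron-oxide yellow drop out. The blue component and red component requirements are met with equality.
Optimal quantities: phthalo green = 1.706 kg, iron-oxide red = 2.05 kg.
Total cost: 16.99·1.706 + 1.89·2.05 = 32.8594.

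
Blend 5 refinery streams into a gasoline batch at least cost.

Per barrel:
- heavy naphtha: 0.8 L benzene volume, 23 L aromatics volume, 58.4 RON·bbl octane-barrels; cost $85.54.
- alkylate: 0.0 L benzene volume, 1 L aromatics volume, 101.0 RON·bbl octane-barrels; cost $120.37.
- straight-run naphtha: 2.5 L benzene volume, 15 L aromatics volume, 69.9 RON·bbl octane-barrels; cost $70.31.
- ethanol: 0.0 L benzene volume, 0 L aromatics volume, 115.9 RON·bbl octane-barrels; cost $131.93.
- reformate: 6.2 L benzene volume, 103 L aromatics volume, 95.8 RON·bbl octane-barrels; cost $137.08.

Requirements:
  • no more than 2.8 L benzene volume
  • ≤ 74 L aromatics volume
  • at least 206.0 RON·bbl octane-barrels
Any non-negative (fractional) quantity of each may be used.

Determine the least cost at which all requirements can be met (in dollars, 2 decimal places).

Let x1 = barrels of heavy naphtha, x2 = barrels of alkylate, x3 = barrels of straight-run naphtha, x4 = barrels of ethanol, x5 = barrels of reformate.
Minimize 85.54x1 + 120.37x2 + 70.31x3 + 131.93x4 + 137.08x5 s.t.:
  0.8x1 + 2.5x3 + 6.2x5 ≤ 2.8   (benzene volume)
  23x1 + 1x2 + 15x3 + 103x5 ≤ 74   (aromatics volume)
  58.4x1 + 101x2 + 69.9x3 + 115.9x4 + 95.8x5 ≥ 206   (octane-barrels)
  x1, x2, x3, x4, x5 ≥ 0.
At the optimum only straight-run naphtha, ethanol are positive (heavy naphtha, alkylate, reformate = 0). The benzene volume and octane-barrels requirements are met with equality.
That vertex is x3 = 1.12, x4 = 1.1019.
Hence cost = 70.31·1.12 + 131.93·1.1019 = $224.1209.

$224.12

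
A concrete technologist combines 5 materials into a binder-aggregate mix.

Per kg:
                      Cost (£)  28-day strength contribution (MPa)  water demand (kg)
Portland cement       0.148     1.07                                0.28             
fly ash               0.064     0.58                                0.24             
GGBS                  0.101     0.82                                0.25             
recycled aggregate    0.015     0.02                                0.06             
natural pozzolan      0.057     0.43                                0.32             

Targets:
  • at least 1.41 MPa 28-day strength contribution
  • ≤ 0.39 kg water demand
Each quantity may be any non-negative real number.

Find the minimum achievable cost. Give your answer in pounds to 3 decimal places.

£0.188

This is a linear program. Let x1 = kg of Portland cement, x2 = kg of fly ash, x3 = kg of GGBS, x4 = kg of recycled aggregate, x5 = kg of natural pozzolan.
Minimize 0.148x1 + 0.064x2 + 0.101x3 + 0.015x4 + 0.057x5 with:
  1.07x1 + 0.58x2 + 0.82x3 + 0.02x4 + 0.43x5 ≥ 1.41   (28-day strength contribution)
  0.28x1 + 0.24x2 + 0.25x3 + 0.06x4 + 0.32x5 ≤ 0.39   (water demand)
  x1, x2, x3, x4, x5 ≥ 0.
The optimal basis is {Portland cement, GGBS}; fly ash, recycled aggregate, natural pozzolan drop out. The 28-day strength contribution and water demand requirements are met with equality.
So Portland cement = 0.8628 kg, GGBS = 0.5937 kg.
Objective = 0.148·0.8628 + 0.101·0.5937 = 0.18766.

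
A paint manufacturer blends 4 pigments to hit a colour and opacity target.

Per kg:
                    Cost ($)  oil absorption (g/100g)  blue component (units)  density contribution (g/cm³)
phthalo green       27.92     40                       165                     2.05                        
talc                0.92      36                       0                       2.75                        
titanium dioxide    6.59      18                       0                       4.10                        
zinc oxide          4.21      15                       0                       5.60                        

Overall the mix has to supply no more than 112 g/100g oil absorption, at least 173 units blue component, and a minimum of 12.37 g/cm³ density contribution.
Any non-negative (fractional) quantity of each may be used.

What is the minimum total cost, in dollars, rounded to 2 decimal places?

Set it up as a linear program. Let x1 = kg of phthalo green, x2 = kg of talc, x3 = kg of titanium dioxide, x4 = kg of zinc oxide.
min 27.92x1 + 0.92x2 + 6.59x3 + 4.21x4 subject to:
  40x1 + 36x2 + 18x3 + 15x4 ≤ 112   (oil absorption)
  165x1 ≥ 173   (blue component)
  2.05x1 + 2.75x2 + 4.1x3 + 5.6x4 ≥ 12.37   (density contribution)
  x1, x2, x3, x4 ≥ 0.
The cheapest feasible vertex uses only phthalo green, talc, zinc oxide; titanium dioxide is not used. Binding constraints: oil absorption, blue component, density contribution.
Solving gives x1 = 1.0485, x2 = 1.4907, x4 = 1.0931.
Cost = 27.92·1.0485 + 0.92·1.4907 + 4.21·1.0931 = 35.2475.

$35.25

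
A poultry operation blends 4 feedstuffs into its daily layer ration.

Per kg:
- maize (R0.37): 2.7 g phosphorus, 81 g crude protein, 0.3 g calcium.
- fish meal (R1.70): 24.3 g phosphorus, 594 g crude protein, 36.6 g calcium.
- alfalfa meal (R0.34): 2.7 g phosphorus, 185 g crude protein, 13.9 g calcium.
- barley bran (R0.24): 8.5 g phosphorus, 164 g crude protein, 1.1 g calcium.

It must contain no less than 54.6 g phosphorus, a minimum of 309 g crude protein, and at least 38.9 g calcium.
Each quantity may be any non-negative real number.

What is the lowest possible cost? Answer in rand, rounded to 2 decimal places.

R2.16

Treat it as an LP. Let x1 = kg of maize, x2 = kg of fish meal, x3 = kg of alfalfa meal, x4 = kg of barley bran.
min 0.37x1 + 1.7x2 + 0.34x3 + 0.24x4 subject to:
  2.7x1 + 24.3x2 + 2.7x3 + 8.5x4 ≥ 54.6   (phosphorus)
  81x1 + 594x2 + 185x3 + 164x4 ≥ 309   (crude protein)
  0.3x1 + 36.6x2 + 13.9x3 + 1.1x4 ≥ 38.9   (calcium)
  x1, x2, x3, x4 ≥ 0.
The minimum-cost mix takes nothing from maize, fish meal — only alfalfa meal, barley bran. There the phosphorus and calcium constraints are tight.
Solving gives x3 = 2.349, x4 = 5.677.
Total cost: 0.34·2.349 + 0.24·5.677 = 2.1611.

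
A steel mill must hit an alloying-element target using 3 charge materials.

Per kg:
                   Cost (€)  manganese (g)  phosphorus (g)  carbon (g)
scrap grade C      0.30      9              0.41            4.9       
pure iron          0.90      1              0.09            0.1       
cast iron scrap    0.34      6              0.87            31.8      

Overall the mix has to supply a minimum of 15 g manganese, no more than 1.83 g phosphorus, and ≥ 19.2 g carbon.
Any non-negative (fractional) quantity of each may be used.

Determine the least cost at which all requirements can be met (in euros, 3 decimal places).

Treat it as an LP. Let x1 = kg of scrap grade C, x2 = kg of pure iron, x3 = kg of cast iron scrap.
min 0.3x1 + 0.9x2 + 0.34x3 subject to:
  9x1 + 1x2 + 6x3 ≥ 15   (manganese)
  0.41x1 + 0.09x2 + 0.87x3 ≤ 1.83   (phosphorus)
  4.9x1 + 0.1x2 + 31.8x3 ≥ 19.2   (carbon)
  x1, x2, x3 ≥ 0.
At the optimum only scrap grade C, cast iron scrap are positive (pure iron = 0). Binding constraints: manganese and carbon.
Solving gives x1 = 1.409, x3 = 0.3867.
Cost = 0.3·1.409 + 0.34·0.3867 = 0.55418.

€0.554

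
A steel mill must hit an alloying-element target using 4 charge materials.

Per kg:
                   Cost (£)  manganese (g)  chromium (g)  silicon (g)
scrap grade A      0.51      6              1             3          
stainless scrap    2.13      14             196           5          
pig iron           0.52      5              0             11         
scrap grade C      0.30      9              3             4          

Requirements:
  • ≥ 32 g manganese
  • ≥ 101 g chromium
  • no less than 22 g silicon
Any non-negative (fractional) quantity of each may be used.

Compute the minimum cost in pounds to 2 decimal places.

Let x1 = kg of scrap grade A, x2 = kg of stainless scrap, x3 = kg of pig iron, x4 = kg of scrap grade C.
min 0.51x1 + 2.13x2 + 0.52x3 + 0.3x4 with:
  6x1 + 14x2 + 5x3 + 9x4 ≥ 32   (manganese)
  1x1 + 196x2 + 3x4 ≥ 101   (chromium)
  3x1 + 5x2 + 11x3 + 4x4 ≥ 22   (silicon)
  x1, x2, x3, x4 ≥ 0.
The cheapest feasible vertex uses only stainless scrap, pig iron, scrap grade C; scrap grade A is not used. There the manganese, chromium, silicon constraints are tight.
So stainless scrap = 0.4804 kg, pig iron = 0.953 kg, scrap grade C = 2.279 kg.
Total cost: 2.13·0.4804 + 0.52·0.953 + 0.3·2.279 = 2.2025.

£2.20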